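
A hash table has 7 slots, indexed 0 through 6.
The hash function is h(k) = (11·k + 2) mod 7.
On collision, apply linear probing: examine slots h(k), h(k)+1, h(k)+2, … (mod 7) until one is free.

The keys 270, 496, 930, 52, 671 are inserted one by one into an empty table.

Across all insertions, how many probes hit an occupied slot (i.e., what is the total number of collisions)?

4

270 hashes to 4; slot 4 is free => place at 4.
496 hashes to 5; slot 5 is free => place at 5.
930 hashes to 5; 5 taken => place at 6.
52 hashes to 0; slot 0 is free => place at 0.
671 hashes to 5; 5,6,0 taken => place at 1.
Table: [52, 671, _, _, 270, 496, 930]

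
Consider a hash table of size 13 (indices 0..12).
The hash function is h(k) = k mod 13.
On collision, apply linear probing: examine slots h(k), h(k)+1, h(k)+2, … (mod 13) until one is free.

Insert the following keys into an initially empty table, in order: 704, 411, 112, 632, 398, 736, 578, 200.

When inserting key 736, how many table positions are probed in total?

5

Insert 704: h=2, slot 2 empty => index 2.
Insert 411: h=8, slot 8 empty => index 8.
Insert 112: h=8, slot 8 occupied => index 9.
Insert 632: h=8, slots 8,9 occupied => index 10.
Insert 398: h=8, slots 8,9,10 occupied => index 11.
Insert 736: h=8, slots 8,9,10,11 occupied => index 12.
Insert 578: h=6, slot 6 empty => index 6.
Insert 200: h=5, slot 5 empty => index 5.
Table: [_, _, 704, _, _, 200, 578, _, 411, 112, 632, 398, 736]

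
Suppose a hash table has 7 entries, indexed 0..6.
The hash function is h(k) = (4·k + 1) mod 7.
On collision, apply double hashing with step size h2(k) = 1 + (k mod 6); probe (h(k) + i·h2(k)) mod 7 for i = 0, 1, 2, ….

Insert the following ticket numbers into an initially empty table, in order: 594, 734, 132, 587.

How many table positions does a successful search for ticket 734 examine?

2

594 hashes to 4; slot 4 is free => place at 4.
734 hashes to 4, h2=3; 4 taken => place at 0.
132 hashes to 4, h2=1; 4 taken => place at 5.
587 hashes to 4, h2=6; 4 taken => place at 3.
Table: [734, ∅, ∅, 587, 594, 132, ∅]
Lookup 734: h=4, h2=3, probe 4,0 → found at 0.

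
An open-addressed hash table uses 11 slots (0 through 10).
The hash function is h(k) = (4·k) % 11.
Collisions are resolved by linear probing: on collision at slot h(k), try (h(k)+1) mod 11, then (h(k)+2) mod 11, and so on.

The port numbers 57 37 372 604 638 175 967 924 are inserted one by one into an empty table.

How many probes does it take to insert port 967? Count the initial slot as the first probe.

4

57: h=8 → slot 8
37: h=5 → slot 5
372: h=3 → slot 3
604: h=7 → slot 7
638: h=0 → slot 0
175: h=7, probe 7,8,9 → slot 9
967: h=7, probe 7,8,9,10 → slot 10
924: h=0, probe 0,1 → slot 1
Table: [638, 924, ., 372, ., 37, ., 604, 57, 175, 967]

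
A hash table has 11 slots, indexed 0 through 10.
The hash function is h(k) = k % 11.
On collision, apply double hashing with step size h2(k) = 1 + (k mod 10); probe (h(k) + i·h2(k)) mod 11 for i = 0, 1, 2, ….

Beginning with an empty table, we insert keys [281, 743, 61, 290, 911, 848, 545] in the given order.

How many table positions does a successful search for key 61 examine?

2

281: h=6 → slot 6
743: h=6, h2=4, probe 6,10 → slot 10
61: h=6, h2=2, probe 6,8 → slot 8
290: h=4 → slot 4
911: h=9 → slot 9
848: h=1 → slot 1
545: h=6, h2=6, probe 6,1,7 → slot 7
Table: [∅, 848, ∅, ∅, 290, ∅, 281, 545, 61, 911, 743]
Lookup 61: h=6, h2=2, probe 6,8 → found at 8.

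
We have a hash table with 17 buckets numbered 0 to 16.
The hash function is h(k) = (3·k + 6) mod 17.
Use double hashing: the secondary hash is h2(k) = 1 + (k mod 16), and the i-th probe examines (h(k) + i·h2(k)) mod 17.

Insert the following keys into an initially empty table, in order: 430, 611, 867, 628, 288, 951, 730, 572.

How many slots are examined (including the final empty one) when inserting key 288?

3

430: h=4 => slot 4
611: h=3 => slot 3
867: h=6 => slot 6
628: h=3, h2=5, probe 3,8 => slot 8
288: h=3, h2=1, probe 3,4,5 => slot 5
951: h=3, h2=8, probe 3,11 => slot 11
730: h=3, h2=11, probe 3,14 => slot 14
572: h=5, h2=13, probe 5,1 => slot 1
Table: [—, 572, —, 611, 430, 288, 867, —, 628, —, —, 951, —, —, 730, —, —]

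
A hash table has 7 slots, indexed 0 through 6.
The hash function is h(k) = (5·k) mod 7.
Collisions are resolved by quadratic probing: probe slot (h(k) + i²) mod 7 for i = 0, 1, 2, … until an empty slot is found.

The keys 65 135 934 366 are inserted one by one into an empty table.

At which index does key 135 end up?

65: h=3 → slot 3
135: h=3, probe 3,4 → slot 4
934: h=1 → slot 1
366: h=3, probe 3,4,0 → slot 0
Table: [366, 934, _, 65, 135, _, _]

4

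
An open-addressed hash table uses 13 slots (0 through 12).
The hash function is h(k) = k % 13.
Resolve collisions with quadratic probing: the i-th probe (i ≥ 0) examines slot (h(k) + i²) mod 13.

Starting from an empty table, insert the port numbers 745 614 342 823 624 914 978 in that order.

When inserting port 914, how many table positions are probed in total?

5

Insert 745: h=4, slot 4 empty → index 4.
Insert 614: h=3, slot 3 empty → index 3.
Insert 342: h=4, slot 4 occupied → index 5.
Insert 823: h=4, slots 4,5 occupied → index 8.
Insert 624: h=0, slot 0 empty → index 0.
Insert 914: h=4, slots 4,5,8,0 occupied → index 7.
Insert 978: h=3, slots 3,4,7 occupied → index 12.
Table: [624, _, _, 614, 745, 342, _, 914, 823, _, _, _, 978]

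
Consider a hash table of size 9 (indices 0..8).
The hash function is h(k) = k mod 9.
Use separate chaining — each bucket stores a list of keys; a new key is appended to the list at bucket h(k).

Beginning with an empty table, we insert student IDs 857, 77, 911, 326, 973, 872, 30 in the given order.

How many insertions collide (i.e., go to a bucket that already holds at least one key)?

2

Insert 857: h=2, bucket 2 empty → new chain.
Insert 77: h=5, bucket 5 empty → new chain.
Insert 911: h=2, bucket 2 nonempty → append to chain.
Insert 326: h=2, bucket 2 nonempty → append to chain.
Insert 973: h=1, bucket 1 empty → new chain.
Insert 872: h=8, bucket 8 empty → new chain.
Insert 30: h=3, bucket 3 empty → new chain.
Final buckets:
0: ∅
1: 973
2: 857 -> 911 -> 326
3: 30
4: ∅
5: 77
6: ∅
7: ∅
8: 872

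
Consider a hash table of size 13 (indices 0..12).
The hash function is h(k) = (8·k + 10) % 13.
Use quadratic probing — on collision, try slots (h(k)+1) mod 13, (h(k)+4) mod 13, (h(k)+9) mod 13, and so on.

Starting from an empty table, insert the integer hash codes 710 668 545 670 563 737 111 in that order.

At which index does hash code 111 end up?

710 hashes to 9; slot 9 is free → place at 9.
668 hashes to 11; slot 11 is free → place at 11.
545 hashes to 2; slot 2 is free → place at 2.
670 hashes to 1; slot 1 is free → place at 1.
563 hashes to 3; slot 3 is free → place at 3.
737 hashes to 4; slot 4 is free → place at 4.
111 hashes to 1; 1,2 taken → place at 5.
Table: [∅, 670, 545, 563, 737, 111, ∅, ∅, ∅, 710, ∅, 668, ∅]

5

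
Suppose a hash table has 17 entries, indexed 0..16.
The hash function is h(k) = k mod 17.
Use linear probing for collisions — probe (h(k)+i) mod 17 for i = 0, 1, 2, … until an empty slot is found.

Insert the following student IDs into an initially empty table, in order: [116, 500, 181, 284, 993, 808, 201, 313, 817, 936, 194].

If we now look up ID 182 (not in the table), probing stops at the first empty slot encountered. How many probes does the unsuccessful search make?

Insert 116: h=14, slot 14 empty → index 14.
Insert 500: h=7, slot 7 empty → index 7.
Insert 181: h=11, slot 11 empty → index 11.
Insert 284: h=12, slot 12 empty → index 12.
Insert 993: h=7, slot 7 occupied → index 8.
Insert 808: h=9, slot 9 empty → index 9.
Insert 201: h=14, slot 14 occupied → index 15.
Insert 313: h=7, slots 7,8,9 occupied → index 10.
Insert 817: h=1, slot 1 empty → index 1.
Insert 936: h=1, slot 1 occupied → index 2.
Insert 194: h=7, slots 7,8,9,10,11,12 occupied → index 13.
Table: [., 817, 936, ., ., ., ., 500, 993, 808, 313, 181, 284, 194, 116, 201, .]
Lookup 182: h=12, probe 12,13,14,15,16 → slot 16 empty, not found.

5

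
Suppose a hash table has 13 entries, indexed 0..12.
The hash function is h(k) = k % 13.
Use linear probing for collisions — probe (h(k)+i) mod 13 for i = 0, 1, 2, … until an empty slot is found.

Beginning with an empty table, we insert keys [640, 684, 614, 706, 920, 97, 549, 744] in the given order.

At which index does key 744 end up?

9

640 hashes to 3; slot 3 is free → place at 3.
684 hashes to 8; slot 8 is free → place at 8.
614 hashes to 3; 3 taken → place at 4.
706 hashes to 4; 4 taken → place at 5.
920 hashes to 10; slot 10 is free → place at 10.
97 hashes to 6; slot 6 is free → place at 6.
549 hashes to 3; 3,4,5,6 taken → place at 7.
744 hashes to 3; 3,4,5,6,7,8 taken → place at 9.
Table: [-, -, -, 640, 614, 706, 97, 549, 684, 744, 920, -, -]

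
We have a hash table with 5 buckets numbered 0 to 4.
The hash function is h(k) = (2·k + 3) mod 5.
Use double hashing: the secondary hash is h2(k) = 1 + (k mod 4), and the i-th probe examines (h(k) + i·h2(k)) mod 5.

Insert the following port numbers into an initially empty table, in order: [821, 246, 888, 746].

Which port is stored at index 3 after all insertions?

246

Insert 821: h=0, slot 0 empty -> index 0.
Insert 246: h=0, h2=3, slot 0 occupied -> index 3.
Insert 888: h=4, slot 4 empty -> index 4.
Insert 746: h=0, h2=3, slots 0,3 occupied -> index 1.
Table: [821, 746, ., 246, 888]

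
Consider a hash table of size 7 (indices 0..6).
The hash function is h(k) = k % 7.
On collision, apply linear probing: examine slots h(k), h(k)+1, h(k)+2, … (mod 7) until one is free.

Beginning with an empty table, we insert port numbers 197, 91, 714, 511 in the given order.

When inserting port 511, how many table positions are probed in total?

4

Insert 197: h=1, slot 1 empty -> index 1.
Insert 91: h=0, slot 0 empty -> index 0.
Insert 714: h=0, slots 0,1 occupied -> index 2.
Insert 511: h=0, slots 0,1,2 occupied -> index 3.
Table: [91, 197, 714, 511, ∅, ∅, ∅]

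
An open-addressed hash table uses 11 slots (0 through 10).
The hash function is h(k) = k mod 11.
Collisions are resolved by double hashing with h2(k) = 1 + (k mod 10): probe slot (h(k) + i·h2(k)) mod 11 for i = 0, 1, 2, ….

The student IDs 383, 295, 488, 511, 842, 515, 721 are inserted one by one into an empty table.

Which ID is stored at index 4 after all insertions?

295

383: h=9 => slot 9
295: h=9, h2=6, probe 9,4 => slot 4
488: h=4, h2=9, probe 4,2 => slot 2
511: h=5 => slot 5
842: h=6 => slot 6
515: h=9, h2=6, probe 9,4,10 => slot 10
721: h=6, h2=2, probe 6,8 => slot 8
Table: [-, -, 488, -, 295, 511, 842, -, 721, 383, 515]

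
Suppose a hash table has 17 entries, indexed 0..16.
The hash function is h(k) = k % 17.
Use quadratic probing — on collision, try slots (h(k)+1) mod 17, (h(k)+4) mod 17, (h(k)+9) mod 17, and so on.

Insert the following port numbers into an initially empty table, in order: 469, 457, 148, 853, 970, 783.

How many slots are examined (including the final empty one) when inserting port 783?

Insert 469: h=10, slot 10 empty -> index 10.
Insert 457: h=15, slot 15 empty -> index 15.
Insert 148: h=12, slot 12 empty -> index 12.
Insert 853: h=3, slot 3 empty -> index 3.
Insert 970: h=1, slot 1 empty -> index 1.
Insert 783: h=1, slot 1 occupied -> index 2.
Table: [_, 970, 783, 853, _, _, _, _, _, _, 469, _, 148, _, _, 457, _]

2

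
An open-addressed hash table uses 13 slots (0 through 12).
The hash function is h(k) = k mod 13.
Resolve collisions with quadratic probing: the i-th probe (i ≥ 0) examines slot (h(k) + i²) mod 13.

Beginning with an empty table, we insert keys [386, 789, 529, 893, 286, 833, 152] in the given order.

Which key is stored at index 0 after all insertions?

529

386 hashes to 9; slot 9 is free -> place at 9.
789 hashes to 9; 9 taken -> place at 10.
529 hashes to 9; 9,10 taken -> place at 0.
893 hashes to 9; 9,10,0 taken -> place at 5.
286 hashes to 0; 0 taken -> place at 1.
833 hashes to 1; 1 taken -> place at 2.
152 hashes to 9; 9,10,0,5 taken -> place at 12.
Table: [529, 286, 833, —, —, 893, —, —, —, 386, 789, —, 152]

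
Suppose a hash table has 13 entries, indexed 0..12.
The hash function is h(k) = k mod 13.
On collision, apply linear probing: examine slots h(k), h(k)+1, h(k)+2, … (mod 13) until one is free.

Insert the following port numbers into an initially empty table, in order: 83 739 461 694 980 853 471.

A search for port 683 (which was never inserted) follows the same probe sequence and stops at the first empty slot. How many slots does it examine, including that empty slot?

83: h=5 => slot 5
739: h=11 => slot 11
461: h=6 => slot 6
694: h=5, probe 5,6,7 => slot 7
980: h=5, probe 5,6,7,8 => slot 8
853: h=8, probe 8,9 => slot 9
471: h=3 => slot 3
Table: [-, -, -, 471, -, 83, 461, 694, 980, 853, -, 739, -]
Lookup 683: h=7, probe 7,8,9,10 → slot 10 empty, not found.

4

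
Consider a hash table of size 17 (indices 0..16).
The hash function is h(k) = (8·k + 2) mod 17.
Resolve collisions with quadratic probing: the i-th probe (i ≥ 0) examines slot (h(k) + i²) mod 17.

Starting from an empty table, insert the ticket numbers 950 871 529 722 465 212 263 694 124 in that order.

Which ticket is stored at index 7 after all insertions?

950: h=3 -> slot 3
871: h=0 -> slot 0
529: h=1 -> slot 1
722: h=15 -> slot 15
465: h=16 -> slot 16
212: h=15, probe 15,16,2 -> slot 2
263: h=15, probe 15,16,2,7 -> slot 7
694: h=12 -> slot 12
124: h=8 -> slot 8
Table: [871, 529, 212, 950, -, -, -, 263, 124, -, -, -, 694, -, -, 722, 465]

263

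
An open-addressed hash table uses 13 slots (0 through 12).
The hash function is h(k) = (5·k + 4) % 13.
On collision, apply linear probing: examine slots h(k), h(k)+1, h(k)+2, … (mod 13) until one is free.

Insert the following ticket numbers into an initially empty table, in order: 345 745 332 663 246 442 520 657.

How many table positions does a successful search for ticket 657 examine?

3

Insert 345: h=0, slot 0 empty => index 0.
Insert 745: h=11, slot 11 empty => index 11.
Insert 332: h=0, slot 0 occupied => index 1.
Insert 663: h=4, slot 4 empty => index 4.
Insert 246: h=12, slot 12 empty => index 12.
Insert 442: h=4, slot 4 occupied => index 5.
Insert 520: h=4, slots 4,5 occupied => index 6.
Insert 657: h=0, slots 0,1 occupied => index 2.
Table: [345, 332, 657, -, 663, 442, 520, -, -, -, -, 745, 246]
Lookup 657: h=0, probe 0,1,2 → found at 2.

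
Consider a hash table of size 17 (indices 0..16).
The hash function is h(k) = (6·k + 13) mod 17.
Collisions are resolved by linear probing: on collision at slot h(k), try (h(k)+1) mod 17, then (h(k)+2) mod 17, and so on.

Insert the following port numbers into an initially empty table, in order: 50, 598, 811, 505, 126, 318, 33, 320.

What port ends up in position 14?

598

50 hashes to 7; slot 7 is free → place at 7.
598 hashes to 14; slot 14 is free → place at 14.
811 hashes to 0; slot 0 is free → place at 0.
505 hashes to 0; 0 taken → place at 1.
126 hashes to 4; slot 4 is free → place at 4.
318 hashes to 0; 0,1 taken → place at 2.
33 hashes to 7; 7 taken → place at 8.
320 hashes to 12; slot 12 is free → place at 12.
Table: [811, 505, 318, ., 126, ., ., 50, 33, ., ., ., 320, ., 598, ., .]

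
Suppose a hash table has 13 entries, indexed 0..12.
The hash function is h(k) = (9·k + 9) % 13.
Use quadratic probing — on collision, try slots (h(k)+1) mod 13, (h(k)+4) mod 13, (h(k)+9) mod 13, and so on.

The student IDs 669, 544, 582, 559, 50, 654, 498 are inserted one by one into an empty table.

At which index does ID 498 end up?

Insert 669: h=11, slot 11 empty => index 11.
Insert 544: h=4, slot 4 empty => index 4.
Insert 582: h=8, slot 8 empty => index 8.
Insert 559: h=9, slot 9 empty => index 9.
Insert 50: h=4, slot 4 occupied => index 5.
Insert 654: h=6, slot 6 empty => index 6.
Insert 498: h=6, slot 6 occupied => index 7.
Table: [-, -, -, -, 544, 50, 654, 498, 582, 559, -, 669, -]

7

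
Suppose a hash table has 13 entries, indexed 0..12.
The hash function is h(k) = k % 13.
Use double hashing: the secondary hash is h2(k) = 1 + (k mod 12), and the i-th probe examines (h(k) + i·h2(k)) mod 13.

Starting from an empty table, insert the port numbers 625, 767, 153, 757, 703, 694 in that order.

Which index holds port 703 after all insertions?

Insert 625: h=1, slot 1 empty -> index 1.
Insert 767: h=0, slot 0 empty -> index 0.
Insert 153: h=10, slot 10 empty -> index 10.
Insert 757: h=3, slot 3 empty -> index 3.
Insert 703: h=1, h2=8, slot 1 occupied -> index 9.
Insert 694: h=5, slot 5 empty -> index 5.
Table: [767, 625, _, 757, _, 694, _, _, _, 703, 153, _, _]

9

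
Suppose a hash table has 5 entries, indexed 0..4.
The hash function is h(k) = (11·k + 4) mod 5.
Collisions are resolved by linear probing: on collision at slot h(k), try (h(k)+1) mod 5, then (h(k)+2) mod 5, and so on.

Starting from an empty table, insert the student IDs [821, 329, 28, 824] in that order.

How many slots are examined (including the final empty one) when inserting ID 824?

2

Insert 821: h=0, slot 0 empty → index 0.
Insert 329: h=3, slot 3 empty → index 3.
Insert 28: h=2, slot 2 empty → index 2.
Insert 824: h=3, slot 3 occupied → index 4.
Table: [821, -, 28, 329, 824]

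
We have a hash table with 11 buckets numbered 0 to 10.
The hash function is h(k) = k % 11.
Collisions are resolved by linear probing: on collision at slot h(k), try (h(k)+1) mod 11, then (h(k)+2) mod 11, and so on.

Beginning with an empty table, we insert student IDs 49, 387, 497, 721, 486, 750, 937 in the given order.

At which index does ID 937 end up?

8

49 hashes to 5; slot 5 is free -> place at 5.
387 hashes to 2; slot 2 is free -> place at 2.
497 hashes to 2; 2 taken -> place at 3.
721 hashes to 6; slot 6 is free -> place at 6.
486 hashes to 2; 2,3 taken -> place at 4.
750 hashes to 2; 2,3,4,5,6 taken -> place at 7.
937 hashes to 2; 2,3,4,5,6,7 taken -> place at 8.
Table: [—, —, 387, 497, 486, 49, 721, 750, 937, —, —]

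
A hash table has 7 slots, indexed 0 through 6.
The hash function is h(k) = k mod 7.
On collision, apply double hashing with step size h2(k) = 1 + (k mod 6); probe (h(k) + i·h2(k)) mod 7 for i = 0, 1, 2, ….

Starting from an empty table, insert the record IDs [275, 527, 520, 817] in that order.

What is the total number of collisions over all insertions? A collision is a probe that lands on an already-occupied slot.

2

Insert 275: h=2, slot 2 empty → index 2.
Insert 527: h=2, h2=6, slot 2 occupied → index 1.
Insert 520: h=2, h2=5, slot 2 occupied → index 0.
Insert 817: h=5, slot 5 empty → index 5.
Table: [520, 527, 275, ., ., 817, .]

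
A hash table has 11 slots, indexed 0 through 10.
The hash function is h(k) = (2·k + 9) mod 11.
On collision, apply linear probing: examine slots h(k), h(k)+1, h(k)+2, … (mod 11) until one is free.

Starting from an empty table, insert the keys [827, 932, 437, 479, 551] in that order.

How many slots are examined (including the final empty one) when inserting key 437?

2

Insert 827: h=2, slot 2 empty → index 2.
Insert 932: h=3, slot 3 empty → index 3.
Insert 437: h=3, slot 3 occupied → index 4.
Insert 479: h=10, slot 10 empty → index 10.
Insert 551: h=0, slot 0 empty → index 0.
Table: [551, _, 827, 932, 437, _, _, _, _, _, 479]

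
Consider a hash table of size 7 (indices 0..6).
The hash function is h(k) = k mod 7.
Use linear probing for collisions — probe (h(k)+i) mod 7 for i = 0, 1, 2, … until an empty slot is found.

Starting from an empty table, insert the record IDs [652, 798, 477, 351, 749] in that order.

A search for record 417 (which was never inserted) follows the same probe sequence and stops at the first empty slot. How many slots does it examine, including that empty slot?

Insert 652: h=1, slot 1 empty -> index 1.
Insert 798: h=0, slot 0 empty -> index 0.
Insert 477: h=1, slot 1 occupied -> index 2.
Insert 351: h=1, slots 1,2 occupied -> index 3.
Insert 749: h=0, slots 0,1,2,3 occupied -> index 4.
Table: [798, 652, 477, 351, 749, ∅, ∅]
Lookup 417: h=4, probe 4,5 → slot 5 empty, not found.

2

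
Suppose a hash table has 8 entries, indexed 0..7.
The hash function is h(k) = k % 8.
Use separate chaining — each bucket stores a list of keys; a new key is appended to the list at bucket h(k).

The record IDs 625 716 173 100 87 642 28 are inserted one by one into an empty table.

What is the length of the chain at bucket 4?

3

625 -> bucket 1
716 -> bucket 4
173 -> bucket 5
100 -> bucket 4 (collision)
87 -> bucket 7
642 -> bucket 2
28 -> bucket 4 (collision)
Final buckets:
0: —
1: 625
2: 642
3: —
4: 716 -> 100 -> 28
5: 173
6: —
7: 87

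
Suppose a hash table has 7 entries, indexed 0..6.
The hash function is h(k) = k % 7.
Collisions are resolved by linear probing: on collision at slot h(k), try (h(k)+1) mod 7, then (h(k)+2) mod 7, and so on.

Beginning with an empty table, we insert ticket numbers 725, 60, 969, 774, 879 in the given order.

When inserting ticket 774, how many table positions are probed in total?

3

725: h=4 → slot 4
60: h=4, probe 4,5 → slot 5
969: h=3 → slot 3
774: h=4, probe 4,5,6 → slot 6
879: h=4, probe 4,5,6,0 → slot 0
Table: [879, _, _, 969, 725, 60, 774]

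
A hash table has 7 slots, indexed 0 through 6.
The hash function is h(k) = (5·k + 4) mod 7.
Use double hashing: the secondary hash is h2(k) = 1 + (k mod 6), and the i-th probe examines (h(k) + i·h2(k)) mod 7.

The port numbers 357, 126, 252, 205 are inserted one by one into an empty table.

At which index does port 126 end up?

5

Insert 357: h=4, slot 4 empty -> index 4.
Insert 126: h=4, h2=1, slot 4 occupied -> index 5.
Insert 252: h=4, h2=1, slots 4,5 occupied -> index 6.
Insert 205: h=0, slot 0 empty -> index 0.
Table: [205, _, _, _, 357, 126, 252]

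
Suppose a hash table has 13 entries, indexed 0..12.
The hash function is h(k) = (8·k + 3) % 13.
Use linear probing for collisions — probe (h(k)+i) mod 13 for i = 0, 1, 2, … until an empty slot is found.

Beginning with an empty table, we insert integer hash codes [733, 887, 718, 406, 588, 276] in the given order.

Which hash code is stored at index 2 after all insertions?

733 hashes to 4; slot 4 is free → place at 4.
887 hashes to 1; slot 1 is free → place at 1.
718 hashes to 1; 1 taken → place at 2.
406 hashes to 1; 1,2 taken → place at 3.
588 hashes to 1; 1,2,3,4 taken → place at 5.
276 hashes to 1; 1,2,3,4,5 taken → place at 6.
Table: [-, 887, 718, 406, 733, 588, 276, -, -, -, -, -, -]

718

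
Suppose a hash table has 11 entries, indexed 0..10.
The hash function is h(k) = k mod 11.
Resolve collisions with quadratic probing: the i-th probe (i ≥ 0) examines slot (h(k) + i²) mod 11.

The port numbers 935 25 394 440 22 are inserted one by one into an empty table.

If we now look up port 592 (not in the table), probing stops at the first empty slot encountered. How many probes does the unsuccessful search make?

2

935: h=0 -> slot 0
25: h=3 -> slot 3
394: h=9 -> slot 9
440: h=0, probe 0,1 -> slot 1
22: h=0, probe 0,1,4 -> slot 4
Table: [935, 440, ∅, 25, 22, ∅, ∅, ∅, ∅, 394, ∅]
Lookup 592: h=9, probe 9,10 → slot 10 empty, not found.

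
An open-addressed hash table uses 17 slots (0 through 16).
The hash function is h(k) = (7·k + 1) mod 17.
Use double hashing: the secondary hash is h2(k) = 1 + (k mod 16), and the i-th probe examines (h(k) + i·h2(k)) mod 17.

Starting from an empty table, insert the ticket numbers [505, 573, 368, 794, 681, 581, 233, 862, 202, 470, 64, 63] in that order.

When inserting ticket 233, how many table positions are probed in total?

3

Insert 505: h=0, slot 0 empty → index 0.
Insert 573: h=0, h2=14, slot 0 occupied → index 14.
Insert 368: h=10, slot 10 empty → index 10.
Insert 794: h=0, h2=11, slot 0 occupied → index 11.
Insert 681: h=8, slot 8 empty → index 8.
Insert 581: h=5, slot 5 empty → index 5.
Insert 233: h=0, h2=10, slots 0,10 occupied → index 3.
Insert 862: h=0, h2=15, slot 0 occupied → index 15.
Insert 202: h=4, slot 4 empty → index 4.
Insert 470: h=10, h2=7, slots 10,0 occupied → index 7.
Insert 64: h=7, h2=1, slots 7,8 occupied → index 9.
Insert 63: h=0, h2=16, slot 0 occupied → index 16.
Table: [505, -, -, 233, 202, 581, -, 470, 681, 64, 368, 794, -, -, 573, 862, 63]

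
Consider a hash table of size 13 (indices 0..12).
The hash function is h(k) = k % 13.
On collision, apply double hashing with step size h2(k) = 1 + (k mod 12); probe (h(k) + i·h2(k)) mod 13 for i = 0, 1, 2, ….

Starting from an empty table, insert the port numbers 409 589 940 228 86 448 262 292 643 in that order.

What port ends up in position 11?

448

409 hashes to 6; slot 6 is free -> place at 6.
589 hashes to 4; slot 4 is free -> place at 4.
940 hashes to 4, h2=5; 4 taken -> place at 9.
228 hashes to 7; slot 7 is free -> place at 7.
86 hashes to 8; slot 8 is free -> place at 8.
448 hashes to 6, h2=5; 6 taken -> place at 11.
262 hashes to 2; slot 2 is free -> place at 2.
292 hashes to 6, h2=5; 6,11 taken -> place at 3.
643 hashes to 6, h2=8; 6 taken -> place at 1.
Table: [∅, 643, 262, 292, 589, ∅, 409, 228, 86, 940, ∅, 448, ∅]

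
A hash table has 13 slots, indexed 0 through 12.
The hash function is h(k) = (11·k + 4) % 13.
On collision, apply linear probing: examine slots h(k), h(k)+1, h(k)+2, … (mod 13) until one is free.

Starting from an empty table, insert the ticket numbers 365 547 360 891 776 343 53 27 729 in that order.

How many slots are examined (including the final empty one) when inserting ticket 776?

2

Insert 365: h=2, slot 2 empty → index 2.
Insert 547: h=2, slot 2 occupied → index 3.
Insert 360: h=12, slot 12 empty → index 12.
Insert 891: h=3, slot 3 occupied → index 4.
Insert 776: h=12, slot 12 occupied → index 0.
Insert 343: h=7, slot 7 empty → index 7.
Insert 53: h=2, slots 2,3,4 occupied → index 5.
Insert 27: h=2, slots 2,3,4,5 occupied → index 6.
Insert 729: h=2, slots 2,3,4,5,6,7 occupied → index 8.
Table: [776, _, 365, 547, 891, 53, 27, 343, 729, _, _, _, 360]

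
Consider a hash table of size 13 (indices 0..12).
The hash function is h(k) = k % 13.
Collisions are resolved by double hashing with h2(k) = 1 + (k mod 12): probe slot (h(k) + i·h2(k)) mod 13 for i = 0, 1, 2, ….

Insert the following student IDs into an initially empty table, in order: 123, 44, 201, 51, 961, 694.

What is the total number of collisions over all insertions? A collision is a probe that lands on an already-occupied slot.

Insert 123: h=6, slot 6 empty -> index 6.
Insert 44: h=5, slot 5 empty -> index 5.
Insert 201: h=6, h2=10, slot 6 occupied -> index 3.
Insert 51: h=12, slot 12 empty -> index 12.
Insert 961: h=12, h2=2, slot 12 occupied -> index 1.
Insert 694: h=5, h2=11, slots 5,3,1,12 occupied -> index 10.
Table: [—, 961, —, 201, —, 44, 123, —, —, —, 694, —, 51]

6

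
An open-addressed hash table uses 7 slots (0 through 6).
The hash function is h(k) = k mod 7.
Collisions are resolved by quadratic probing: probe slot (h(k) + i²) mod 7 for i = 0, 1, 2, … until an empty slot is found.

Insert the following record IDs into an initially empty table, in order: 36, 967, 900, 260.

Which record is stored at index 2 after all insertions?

36: h=1 -> slot 1
967: h=1, probe 1,2 -> slot 2
900: h=4 -> slot 4
260: h=1, probe 1,2,5 -> slot 5
Table: [_, 36, 967, _, 900, 260, _]

967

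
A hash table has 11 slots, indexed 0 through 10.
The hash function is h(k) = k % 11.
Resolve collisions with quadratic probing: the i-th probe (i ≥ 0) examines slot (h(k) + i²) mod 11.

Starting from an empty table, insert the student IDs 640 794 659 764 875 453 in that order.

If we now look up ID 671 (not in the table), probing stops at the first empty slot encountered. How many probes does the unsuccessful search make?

640 hashes to 2; slot 2 is free → place at 2.
794 hashes to 2; 2 taken → place at 3.
659 hashes to 10; slot 10 is free → place at 10.
764 hashes to 5; slot 5 is free → place at 5.
875 hashes to 6; slot 6 is free → place at 6.
453 hashes to 2; 2,3,6 taken → place at 0.
Table: [453, _, 640, 794, _, 764, 875, _, _, _, 659]
Lookup 671: h=0, probe 0,1 → slot 1 empty, not found.

2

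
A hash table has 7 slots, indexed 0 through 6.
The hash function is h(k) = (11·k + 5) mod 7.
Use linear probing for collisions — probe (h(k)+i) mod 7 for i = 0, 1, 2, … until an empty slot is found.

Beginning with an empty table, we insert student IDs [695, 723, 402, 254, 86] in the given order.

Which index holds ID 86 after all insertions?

Insert 695: h=6, slot 6 empty → index 6.
Insert 723: h=6, slot 6 occupied → index 0.
Insert 402: h=3, slot 3 empty → index 3.
Insert 254: h=6, slots 6,0 occupied → index 1.
Insert 86: h=6, slots 6,0,1 occupied → index 2.
Table: [723, 254, 86, 402, _, _, 695]

2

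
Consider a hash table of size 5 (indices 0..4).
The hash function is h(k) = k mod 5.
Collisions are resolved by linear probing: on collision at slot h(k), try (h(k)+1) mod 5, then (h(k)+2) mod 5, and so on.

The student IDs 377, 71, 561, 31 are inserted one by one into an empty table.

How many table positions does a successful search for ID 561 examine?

377 hashes to 2; slot 2 is free => place at 2.
71 hashes to 1; slot 1 is free => place at 1.
561 hashes to 1; 1,2 taken => place at 3.
31 hashes to 1; 1,2,3 taken => place at 4.
Table: [-, 71, 377, 561, 31]
Lookup 561: h=1, probe 1,2,3 → found at 3.

3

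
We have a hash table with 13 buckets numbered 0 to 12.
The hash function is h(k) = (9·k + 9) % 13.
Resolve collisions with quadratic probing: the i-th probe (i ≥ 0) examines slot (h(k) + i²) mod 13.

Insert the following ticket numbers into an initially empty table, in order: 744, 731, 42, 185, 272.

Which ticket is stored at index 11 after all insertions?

744: h=10 -> slot 10
731: h=10, probe 10,11 -> slot 11
42: h=10, probe 10,11,1 -> slot 1
185: h=10, probe 10,11,1,6 -> slot 6
272: h=0 -> slot 0
Table: [272, 42, ∅, ∅, ∅, ∅, 185, ∅, ∅, ∅, 744, 731, ∅]

731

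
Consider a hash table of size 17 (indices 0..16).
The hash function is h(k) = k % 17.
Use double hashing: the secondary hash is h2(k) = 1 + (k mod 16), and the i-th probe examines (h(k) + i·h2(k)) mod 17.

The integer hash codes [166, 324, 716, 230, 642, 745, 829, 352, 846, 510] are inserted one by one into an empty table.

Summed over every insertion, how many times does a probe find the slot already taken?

166: h=13 -> slot 13
324: h=1 -> slot 1
716: h=2 -> slot 2
230: h=9 -> slot 9
642: h=13, h2=3, probe 13,16 -> slot 16
745: h=14 -> slot 14
829: h=13, h2=14, probe 13,10 -> slot 10
352: h=12 -> slot 12
846: h=13, h2=15, probe 13,11 -> slot 11
510: h=0 -> slot 0
Table: [510, 324, 716, _, _, _, _, _, _, 230, 829, 846, 352, 166, 745, _, 642]

3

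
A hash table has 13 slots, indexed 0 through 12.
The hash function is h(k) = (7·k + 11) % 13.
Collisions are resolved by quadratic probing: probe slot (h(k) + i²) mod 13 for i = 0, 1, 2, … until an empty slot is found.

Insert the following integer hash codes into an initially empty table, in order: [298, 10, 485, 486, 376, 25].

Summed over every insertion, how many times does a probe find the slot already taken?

3

298: h=4 => slot 4
10: h=3 => slot 3
485: h=0 => slot 0
486: h=7 => slot 7
376: h=4, probe 4,5 => slot 5
25: h=4, probe 4,5,8 => slot 8
Table: [485, _, _, 10, 298, 376, _, 486, 25, _, _, _, _]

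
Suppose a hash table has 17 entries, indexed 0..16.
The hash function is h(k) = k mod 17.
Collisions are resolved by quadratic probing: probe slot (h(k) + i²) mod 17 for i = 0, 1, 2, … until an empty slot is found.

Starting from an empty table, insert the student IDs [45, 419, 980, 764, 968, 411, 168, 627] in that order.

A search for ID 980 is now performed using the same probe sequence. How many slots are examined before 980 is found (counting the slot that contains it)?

45: h=11 → slot 11
419: h=11, probe 11,12 → slot 12
980: h=11, probe 11,12,15 → slot 15
764: h=16 → slot 16
968: h=16, probe 16,0 → slot 0
411: h=3 → slot 3
168: h=15, probe 15,16,2 → slot 2
627: h=15, probe 15,16,2,7 → slot 7
Table: [968, ., 168, 411, ., ., ., 627, ., ., ., 45, 419, ., ., 980, 764]
Lookup 980: h=11, probe 11,12,15 → found at 15.

3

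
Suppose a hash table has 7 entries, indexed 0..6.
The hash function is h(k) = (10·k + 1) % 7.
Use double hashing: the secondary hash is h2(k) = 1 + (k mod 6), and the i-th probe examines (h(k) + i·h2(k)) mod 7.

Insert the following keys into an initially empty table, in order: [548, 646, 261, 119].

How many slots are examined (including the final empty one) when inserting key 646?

Insert 548: h=0, slot 0 empty → index 0.
Insert 646: h=0, h2=5, slot 0 occupied → index 5.
Insert 261: h=0, h2=4, slot 0 occupied → index 4.
Insert 119: h=1, slot 1 empty → index 1.
Table: [548, 119, ∅, ∅, 261, 646, ∅]

2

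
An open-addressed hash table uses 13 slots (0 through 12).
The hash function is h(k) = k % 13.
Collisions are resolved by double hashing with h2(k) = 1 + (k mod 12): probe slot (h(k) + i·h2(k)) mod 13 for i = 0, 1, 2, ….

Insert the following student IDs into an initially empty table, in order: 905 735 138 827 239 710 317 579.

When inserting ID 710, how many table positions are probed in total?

2

Insert 905: h=8, slot 8 empty → index 8.
Insert 735: h=7, slot 7 empty → index 7.
Insert 138: h=8, h2=7, slot 8 occupied → index 2.
Insert 827: h=8, h2=12, slots 8,7 occupied → index 6.
Insert 239: h=5, slot 5 empty → index 5.
Insert 710: h=8, h2=3, slot 8 occupied → index 11.
Insert 317: h=5, h2=6, slots 5,11 occupied → index 4.
Insert 579: h=7, h2=4, slots 7,11,2,6 occupied → index 10.
Table: [—, —, 138, —, 317, 239, 827, 735, 905, —, 579, 710, —]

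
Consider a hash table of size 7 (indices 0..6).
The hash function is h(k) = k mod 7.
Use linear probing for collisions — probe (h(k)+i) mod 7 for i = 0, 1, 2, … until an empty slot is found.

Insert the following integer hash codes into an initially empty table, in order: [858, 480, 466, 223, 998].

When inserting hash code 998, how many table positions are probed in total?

5

858: h=4 → slot 4
480: h=4, probe 4,5 → slot 5
466: h=4, probe 4,5,6 → slot 6
223: h=6, probe 6,0 → slot 0
998: h=4, probe 4,5,6,0,1 → slot 1
Table: [223, 998, ., ., 858, 480, 466]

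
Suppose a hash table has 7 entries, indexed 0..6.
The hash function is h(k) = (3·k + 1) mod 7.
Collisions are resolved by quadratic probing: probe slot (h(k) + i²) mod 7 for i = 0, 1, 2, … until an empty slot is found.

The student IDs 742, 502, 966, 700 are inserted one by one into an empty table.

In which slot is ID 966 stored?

5

742: h=1 → slot 1
502: h=2 → slot 2
966: h=1, probe 1,2,5 → slot 5
700: h=1, probe 1,2,5,3 → slot 3
Table: [—, 742, 502, 700, —, 966, —]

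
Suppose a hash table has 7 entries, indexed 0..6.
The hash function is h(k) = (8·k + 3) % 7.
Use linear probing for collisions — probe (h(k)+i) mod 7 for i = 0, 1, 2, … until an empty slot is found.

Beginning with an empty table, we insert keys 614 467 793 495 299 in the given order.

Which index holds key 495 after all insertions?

3

614 hashes to 1; slot 1 is free => place at 1.
467 hashes to 1; 1 taken => place at 2.
793 hashes to 5; slot 5 is free => place at 5.
495 hashes to 1; 1,2 taken => place at 3.
299 hashes to 1; 1,2,3 taken => place at 4.
Table: [-, 614, 467, 495, 299, 793, -]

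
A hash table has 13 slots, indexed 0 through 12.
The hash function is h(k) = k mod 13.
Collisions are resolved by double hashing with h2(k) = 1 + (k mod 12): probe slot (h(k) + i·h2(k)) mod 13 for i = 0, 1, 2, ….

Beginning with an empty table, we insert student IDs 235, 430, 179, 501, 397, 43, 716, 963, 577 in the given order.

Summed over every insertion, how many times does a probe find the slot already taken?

235: h=1 → slot 1
430: h=1, h2=11, probe 1,12 → slot 12
179: h=10 → slot 10
501: h=7 → slot 7
397: h=7, h2=2, probe 7,9 → slot 9
43: h=4 → slot 4
716: h=1, h2=9, probe 1,10,6 → slot 6
963: h=1, h2=4, probe 1,5 → slot 5
577: h=5, h2=2, probe 5,7,9,11 → slot 11
Table: [_, 235, _, _, 43, 963, 716, 501, _, 397, 179, 577, 430]

8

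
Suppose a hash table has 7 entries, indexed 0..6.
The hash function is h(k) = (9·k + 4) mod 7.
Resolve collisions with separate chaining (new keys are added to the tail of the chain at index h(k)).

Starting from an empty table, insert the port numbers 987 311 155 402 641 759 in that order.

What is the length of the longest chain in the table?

3

Insert 987: h=4, bucket 4 empty → new chain.
Insert 311: h=3, bucket 3 empty → new chain.
Insert 155: h=6, bucket 6 empty → new chain.
Insert 402: h=3, bucket 3 nonempty → append to chain.
Insert 641: h=5, bucket 5 empty → new chain.
Insert 759: h=3, bucket 3 nonempty → append to chain.
Final buckets:
0: —
1: —
2: —
3: 311 -> 402 -> 759
4: 987
5: 641
6: 155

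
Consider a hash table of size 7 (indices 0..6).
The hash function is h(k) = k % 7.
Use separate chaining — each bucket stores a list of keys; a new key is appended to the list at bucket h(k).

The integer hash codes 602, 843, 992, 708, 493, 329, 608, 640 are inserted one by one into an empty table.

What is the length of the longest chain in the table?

602 -> bucket 0
843 -> bucket 3
992 -> bucket 5
708 -> bucket 1
493 -> bucket 3 (collision)
329 -> bucket 0 (collision)
608 -> bucket 6
640 -> bucket 3 (collision)
Final buckets:
0: 602 -> 329
1: 708
2: _
3: 843 -> 493 -> 640
4: _
5: 992
6: 608

3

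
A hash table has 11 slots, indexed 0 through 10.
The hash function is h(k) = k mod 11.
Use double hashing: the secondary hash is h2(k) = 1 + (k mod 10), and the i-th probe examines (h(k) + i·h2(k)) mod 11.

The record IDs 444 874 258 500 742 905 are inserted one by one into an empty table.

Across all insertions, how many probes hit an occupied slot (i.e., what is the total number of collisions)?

444 hashes to 4; slot 4 is free -> place at 4.
874 hashes to 5; slot 5 is free -> place at 5.
258 hashes to 5, h2=9; 5 taken -> place at 3.
500 hashes to 5, h2=1; 5 taken -> place at 6.
742 hashes to 5, h2=3; 5 taken -> place at 8.
905 hashes to 3, h2=6; 3 taken -> place at 9.
Table: [., ., ., 258, 444, 874, 500, ., 742, 905, .]

4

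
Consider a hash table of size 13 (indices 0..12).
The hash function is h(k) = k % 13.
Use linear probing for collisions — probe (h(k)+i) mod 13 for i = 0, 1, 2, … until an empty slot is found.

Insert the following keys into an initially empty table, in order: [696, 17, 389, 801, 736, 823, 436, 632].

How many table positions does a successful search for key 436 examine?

696 hashes to 7; slot 7 is free → place at 7.
17 hashes to 4; slot 4 is free → place at 4.
389 hashes to 12; slot 12 is free → place at 12.
801 hashes to 8; slot 8 is free → place at 8.
736 hashes to 8; 8 taken → place at 9.
823 hashes to 4; 4 taken → place at 5.
436 hashes to 7; 7,8,9 taken → place at 10.
632 hashes to 8; 8,9,10 taken → place at 11.
Table: [∅, ∅, ∅, ∅, 17, 823, ∅, 696, 801, 736, 436, 632, 389]
Lookup 436: h=7, probe 7,8,9,10 → found at 10.

4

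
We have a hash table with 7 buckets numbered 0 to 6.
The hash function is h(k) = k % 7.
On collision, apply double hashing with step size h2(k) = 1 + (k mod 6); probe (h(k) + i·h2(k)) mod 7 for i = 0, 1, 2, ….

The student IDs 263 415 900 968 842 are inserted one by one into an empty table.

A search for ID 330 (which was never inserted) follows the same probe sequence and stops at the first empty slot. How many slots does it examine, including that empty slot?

3

263 hashes to 4; slot 4 is free → place at 4.
415 hashes to 2; slot 2 is free → place at 2.
900 hashes to 4, h2=1; 4 taken → place at 5.
968 hashes to 2, h2=3; 2,5 taken → place at 1.
842 hashes to 2, h2=3; 2,5,1,4 taken → place at 0.
Table: [842, 968, 415, ., 263, 900, .]
Lookup 330: h=1, h2=1, probe 1,2,3 → slot 3 empty, not found.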